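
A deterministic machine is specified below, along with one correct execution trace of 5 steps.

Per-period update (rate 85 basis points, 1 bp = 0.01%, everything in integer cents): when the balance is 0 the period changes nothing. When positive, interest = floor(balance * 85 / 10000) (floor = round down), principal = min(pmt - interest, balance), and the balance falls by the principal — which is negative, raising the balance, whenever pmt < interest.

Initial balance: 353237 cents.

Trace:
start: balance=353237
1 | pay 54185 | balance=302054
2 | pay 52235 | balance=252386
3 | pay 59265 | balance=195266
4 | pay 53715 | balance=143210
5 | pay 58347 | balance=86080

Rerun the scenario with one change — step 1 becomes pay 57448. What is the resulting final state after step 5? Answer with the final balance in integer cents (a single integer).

82704

(re-executing from step 1 with the substitution; state before step 1: balance=353237)
1 | pay 57448 | balance=298791
2 | pay 52235 | balance=249095
3 | pay 59265 | balance=191947
4 | pay 53715 | balance=139863
5 | pay 58347 | balance=82704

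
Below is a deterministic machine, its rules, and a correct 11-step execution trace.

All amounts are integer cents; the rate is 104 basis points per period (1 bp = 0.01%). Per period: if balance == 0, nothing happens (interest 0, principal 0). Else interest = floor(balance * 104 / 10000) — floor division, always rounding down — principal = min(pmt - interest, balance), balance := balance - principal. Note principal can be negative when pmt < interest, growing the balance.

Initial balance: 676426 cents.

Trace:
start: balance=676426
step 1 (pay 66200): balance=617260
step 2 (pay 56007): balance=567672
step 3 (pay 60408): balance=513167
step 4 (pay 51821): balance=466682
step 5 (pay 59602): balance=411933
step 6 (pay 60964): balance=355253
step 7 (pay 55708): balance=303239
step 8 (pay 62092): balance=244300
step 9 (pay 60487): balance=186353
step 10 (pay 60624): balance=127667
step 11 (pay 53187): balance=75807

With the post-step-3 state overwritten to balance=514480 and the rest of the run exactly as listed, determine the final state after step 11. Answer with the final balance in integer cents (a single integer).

state after step 3 := balance=514480
step 4 (pay 51821): balance=468009
step 5 (pay 59602): balance=413274
step 6 (pay 60964): balance=356608
step 7 (pay 55708): balance=304608
step 8 (pay 62092): balance=245683
step 9 (pay 60487): balance=187751
step 10 (pay 60624): balance=129079
step 11 (pay 53187): balance=77234

77234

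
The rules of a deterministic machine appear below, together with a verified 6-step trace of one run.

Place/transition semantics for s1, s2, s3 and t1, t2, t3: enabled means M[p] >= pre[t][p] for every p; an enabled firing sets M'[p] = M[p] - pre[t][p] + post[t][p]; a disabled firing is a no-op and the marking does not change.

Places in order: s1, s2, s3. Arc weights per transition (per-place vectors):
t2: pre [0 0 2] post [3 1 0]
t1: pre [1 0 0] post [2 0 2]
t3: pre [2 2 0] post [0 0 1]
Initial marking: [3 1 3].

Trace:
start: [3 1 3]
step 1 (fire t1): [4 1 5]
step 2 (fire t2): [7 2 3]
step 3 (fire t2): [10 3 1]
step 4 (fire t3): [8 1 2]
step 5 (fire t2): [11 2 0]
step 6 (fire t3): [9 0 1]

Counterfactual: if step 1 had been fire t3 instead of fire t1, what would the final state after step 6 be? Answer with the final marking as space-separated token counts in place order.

7 1 0

(re-executing from step 1 with the substitution; state before step 1: [3 1 3])
step 1 (fire t3): [3 1 3]
step 2 (fire t2): [6 2 1]
step 3 (fire t2): [6 2 1]
step 4 (fire t3): [4 0 2]
step 5 (fire t2): [7 1 0]
step 6 (fire t3): [7 1 0]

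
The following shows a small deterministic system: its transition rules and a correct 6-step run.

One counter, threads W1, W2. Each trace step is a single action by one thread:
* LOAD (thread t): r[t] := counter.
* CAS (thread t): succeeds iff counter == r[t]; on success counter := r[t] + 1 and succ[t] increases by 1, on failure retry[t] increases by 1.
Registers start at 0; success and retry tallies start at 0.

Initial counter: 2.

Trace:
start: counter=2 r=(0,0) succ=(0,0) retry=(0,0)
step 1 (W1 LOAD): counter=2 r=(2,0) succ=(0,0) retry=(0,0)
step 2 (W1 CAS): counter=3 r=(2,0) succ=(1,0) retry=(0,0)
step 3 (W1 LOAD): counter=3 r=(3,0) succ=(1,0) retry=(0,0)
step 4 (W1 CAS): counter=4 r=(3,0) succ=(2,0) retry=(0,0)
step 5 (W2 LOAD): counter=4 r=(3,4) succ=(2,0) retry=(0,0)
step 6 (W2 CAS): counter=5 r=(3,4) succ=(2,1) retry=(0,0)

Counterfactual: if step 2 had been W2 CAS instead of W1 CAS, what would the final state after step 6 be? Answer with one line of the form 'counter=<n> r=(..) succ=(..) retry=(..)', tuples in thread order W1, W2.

(re-executing from step 2 with the substitution; state before step 2: counter=2 r=(2,0) succ=(0,0) retry=(0,0))
step 2 (W2 CAS): counter=2 r=(2,0) succ=(0,0) retry=(0,1)
step 3 (W1 LOAD): counter=2 r=(2,0) succ=(0,0) retry=(0,1)
step 4 (W1 CAS): counter=3 r=(2,0) succ=(1,0) retry=(0,1)
step 5 (W2 LOAD): counter=3 r=(2,3) succ=(1,0) retry=(0,1)
step 6 (W2 CAS): counter=4 r=(2,3) succ=(1,1) retry=(0,1)

counter=4 r=(2,3) succ=(1,1) retry=(0,1)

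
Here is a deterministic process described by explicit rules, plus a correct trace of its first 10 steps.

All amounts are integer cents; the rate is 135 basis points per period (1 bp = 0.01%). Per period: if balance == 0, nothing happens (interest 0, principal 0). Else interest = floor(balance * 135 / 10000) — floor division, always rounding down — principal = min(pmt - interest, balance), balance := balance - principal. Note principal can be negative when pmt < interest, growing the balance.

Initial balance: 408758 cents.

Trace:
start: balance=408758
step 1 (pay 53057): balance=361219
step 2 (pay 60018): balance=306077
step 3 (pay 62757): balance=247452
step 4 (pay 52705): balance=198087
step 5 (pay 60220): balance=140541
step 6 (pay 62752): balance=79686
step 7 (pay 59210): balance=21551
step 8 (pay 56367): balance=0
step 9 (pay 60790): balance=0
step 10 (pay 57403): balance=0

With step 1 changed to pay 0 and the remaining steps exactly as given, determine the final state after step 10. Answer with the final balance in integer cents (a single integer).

(re-executing from step 1 with the substitution; state before step 1: balance=408758)
step 1 (pay 0): balance=414276
step 2 (pay 60018): balance=359850
step 3 (pay 62757): balance=301950
step 4 (pay 52705): balance=253321
step 5 (pay 60220): balance=196520
step 6 (pay 62752): balance=136421
step 7 (pay 59210): balance=79052
step 8 (pay 56367): balance=23752
step 9 (pay 60790): balance=0
step 10 (pay 57403): balance=0

0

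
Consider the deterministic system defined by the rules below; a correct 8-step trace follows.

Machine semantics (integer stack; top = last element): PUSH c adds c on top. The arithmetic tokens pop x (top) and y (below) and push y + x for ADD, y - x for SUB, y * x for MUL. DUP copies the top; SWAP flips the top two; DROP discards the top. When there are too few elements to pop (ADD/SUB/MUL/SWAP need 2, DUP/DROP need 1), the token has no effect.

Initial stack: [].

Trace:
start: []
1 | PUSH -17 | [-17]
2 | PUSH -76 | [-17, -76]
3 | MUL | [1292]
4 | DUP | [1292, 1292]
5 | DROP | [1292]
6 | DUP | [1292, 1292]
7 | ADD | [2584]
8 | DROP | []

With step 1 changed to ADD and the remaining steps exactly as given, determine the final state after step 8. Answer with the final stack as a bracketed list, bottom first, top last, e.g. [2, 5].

[]

(re-executing from step 1 with the substitution; state before step 1: [])
1 | ADD | []
2 | PUSH -76 | [-76]
3 | MUL | [-76]
4 | DUP | [-76, -76]
5 | DROP | [-76]
6 | DUP | [-76, -76]
7 | ADD | [-152]
8 | DROP | []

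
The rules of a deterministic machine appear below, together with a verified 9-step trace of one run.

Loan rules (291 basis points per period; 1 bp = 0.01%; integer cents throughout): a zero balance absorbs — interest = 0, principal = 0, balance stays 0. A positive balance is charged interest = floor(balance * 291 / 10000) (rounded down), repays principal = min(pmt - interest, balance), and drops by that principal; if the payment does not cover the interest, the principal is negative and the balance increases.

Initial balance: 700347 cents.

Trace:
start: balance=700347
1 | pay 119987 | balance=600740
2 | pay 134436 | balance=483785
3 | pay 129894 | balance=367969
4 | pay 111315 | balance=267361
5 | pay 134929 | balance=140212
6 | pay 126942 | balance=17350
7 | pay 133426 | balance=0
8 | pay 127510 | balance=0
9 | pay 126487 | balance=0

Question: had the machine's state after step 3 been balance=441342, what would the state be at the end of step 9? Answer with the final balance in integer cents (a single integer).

state after step 3 := balance=441342
4 | pay 111315 | balance=342870
5 | pay 134929 | balance=217918
6 | pay 126942 | balance=97317
7 | pay 133426 | balance=0
8 | pay 127510 | balance=0
9 | pay 126487 | balance=0

0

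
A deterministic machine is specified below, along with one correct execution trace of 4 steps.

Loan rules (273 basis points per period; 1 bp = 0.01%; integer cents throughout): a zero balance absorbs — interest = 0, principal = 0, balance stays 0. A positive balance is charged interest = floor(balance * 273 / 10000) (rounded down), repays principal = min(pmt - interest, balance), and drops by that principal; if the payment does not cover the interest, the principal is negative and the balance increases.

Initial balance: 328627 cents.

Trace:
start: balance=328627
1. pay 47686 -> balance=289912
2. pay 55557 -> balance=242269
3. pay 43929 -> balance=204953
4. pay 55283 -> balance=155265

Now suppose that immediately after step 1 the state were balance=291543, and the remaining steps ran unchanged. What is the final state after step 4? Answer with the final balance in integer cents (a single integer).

157034

state after step 1 := balance=291543
2. pay 55557 -> balance=243945
3. pay 43929 -> balance=206675
4. pay 55283 -> balance=157034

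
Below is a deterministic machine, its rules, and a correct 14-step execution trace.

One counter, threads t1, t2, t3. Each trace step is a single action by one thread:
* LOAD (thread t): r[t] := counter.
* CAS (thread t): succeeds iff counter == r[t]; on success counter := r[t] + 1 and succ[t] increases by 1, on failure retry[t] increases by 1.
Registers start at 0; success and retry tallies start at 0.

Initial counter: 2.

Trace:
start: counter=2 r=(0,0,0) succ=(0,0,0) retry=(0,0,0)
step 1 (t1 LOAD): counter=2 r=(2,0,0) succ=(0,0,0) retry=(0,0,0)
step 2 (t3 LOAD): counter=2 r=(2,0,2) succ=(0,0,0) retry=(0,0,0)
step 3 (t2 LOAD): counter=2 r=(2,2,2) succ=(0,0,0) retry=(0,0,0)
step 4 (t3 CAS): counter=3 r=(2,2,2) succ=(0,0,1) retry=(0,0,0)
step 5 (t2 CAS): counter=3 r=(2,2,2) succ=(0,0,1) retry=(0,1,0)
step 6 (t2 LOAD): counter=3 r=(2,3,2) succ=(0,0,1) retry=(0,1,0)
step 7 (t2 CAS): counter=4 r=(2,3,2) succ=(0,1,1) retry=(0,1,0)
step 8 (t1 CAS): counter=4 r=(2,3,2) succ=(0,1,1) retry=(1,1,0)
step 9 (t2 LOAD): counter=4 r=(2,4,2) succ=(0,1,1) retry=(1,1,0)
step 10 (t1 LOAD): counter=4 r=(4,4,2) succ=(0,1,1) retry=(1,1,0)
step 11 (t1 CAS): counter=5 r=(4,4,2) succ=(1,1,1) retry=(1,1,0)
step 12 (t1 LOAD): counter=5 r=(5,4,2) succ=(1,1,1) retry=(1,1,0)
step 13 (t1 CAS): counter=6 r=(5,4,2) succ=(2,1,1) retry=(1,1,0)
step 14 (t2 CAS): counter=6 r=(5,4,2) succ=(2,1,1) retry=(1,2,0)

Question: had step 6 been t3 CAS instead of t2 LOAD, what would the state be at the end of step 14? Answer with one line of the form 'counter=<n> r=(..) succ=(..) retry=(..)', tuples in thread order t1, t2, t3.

counter=5 r=(4,3,2) succ=(2,0,1) retry=(1,3,1)

(re-executing from step 6 with the substitution; state before step 6: counter=3 r=(2,2,2) succ=(0,0,1) retry=(0,1,0))
step 6 (t3 CAS): counter=3 r=(2,2,2) succ=(0,0,1) retry=(0,1,1)
step 7 (t2 CAS): counter=3 r=(2,2,2) succ=(0,0,1) retry=(0,2,1)
step 8 (t1 CAS): counter=3 r=(2,2,2) succ=(0,0,1) retry=(1,2,1)
step 9 (t2 LOAD): counter=3 r=(2,3,2) succ=(0,0,1) retry=(1,2,1)
step 10 (t1 LOAD): counter=3 r=(3,3,2) succ=(0,0,1) retry=(1,2,1)
step 11 (t1 CAS): counter=4 r=(3,3,2) succ=(1,0,1) retry=(1,2,1)
step 12 (t1 LOAD): counter=4 r=(4,3,2) succ=(1,0,1) retry=(1,2,1)
step 13 (t1 CAS): counter=5 r=(4,3,2) succ=(2,0,1) retry=(1,2,1)
step 14 (t2 CAS): counter=5 r=(4,3,2) succ=(2,0,1) retry=(1,3,1)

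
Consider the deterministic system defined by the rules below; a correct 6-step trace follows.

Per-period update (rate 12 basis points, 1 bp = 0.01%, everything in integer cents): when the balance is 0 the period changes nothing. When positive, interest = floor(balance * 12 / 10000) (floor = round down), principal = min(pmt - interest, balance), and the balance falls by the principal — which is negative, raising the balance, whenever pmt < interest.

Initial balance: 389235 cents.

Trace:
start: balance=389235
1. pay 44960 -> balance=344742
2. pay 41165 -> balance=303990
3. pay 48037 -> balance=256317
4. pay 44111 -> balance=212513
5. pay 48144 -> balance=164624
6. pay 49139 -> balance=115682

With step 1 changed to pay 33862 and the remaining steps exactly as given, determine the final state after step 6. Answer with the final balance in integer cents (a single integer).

(re-executing from step 1 with the substitution; state before step 1: balance=389235)
1. pay 33862 -> balance=355840
2. pay 41165 -> balance=315102
3. pay 48037 -> balance=267443
4. pay 44111 -> balance=223652
5. pay 48144 -> balance=175776
6. pay 49139 -> balance=126847

126847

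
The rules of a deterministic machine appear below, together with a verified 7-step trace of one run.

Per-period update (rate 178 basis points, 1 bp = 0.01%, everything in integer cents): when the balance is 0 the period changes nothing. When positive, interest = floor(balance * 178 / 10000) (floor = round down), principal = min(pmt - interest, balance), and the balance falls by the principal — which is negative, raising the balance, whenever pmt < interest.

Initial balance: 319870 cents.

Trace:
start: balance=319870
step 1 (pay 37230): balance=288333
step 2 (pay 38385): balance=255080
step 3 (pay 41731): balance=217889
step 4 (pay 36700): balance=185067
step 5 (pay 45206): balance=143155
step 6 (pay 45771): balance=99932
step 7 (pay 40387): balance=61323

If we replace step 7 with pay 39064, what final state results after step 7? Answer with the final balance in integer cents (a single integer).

62646

(re-executing from step 7 with the substitution; state before step 7: balance=99932)
step 7 (pay 39064): balance=62646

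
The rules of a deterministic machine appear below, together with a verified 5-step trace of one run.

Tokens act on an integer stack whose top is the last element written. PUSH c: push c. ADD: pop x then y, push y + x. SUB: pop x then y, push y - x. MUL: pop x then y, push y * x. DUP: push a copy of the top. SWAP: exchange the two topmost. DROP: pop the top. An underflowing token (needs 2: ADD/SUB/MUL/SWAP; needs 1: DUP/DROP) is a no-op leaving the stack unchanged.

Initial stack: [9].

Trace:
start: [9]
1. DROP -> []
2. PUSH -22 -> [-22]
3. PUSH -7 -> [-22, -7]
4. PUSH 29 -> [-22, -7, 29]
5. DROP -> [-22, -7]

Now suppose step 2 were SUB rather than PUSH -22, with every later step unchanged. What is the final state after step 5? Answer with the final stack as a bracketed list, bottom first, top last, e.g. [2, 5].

(re-executing from step 2 with the substitution; state before step 2: [])
2. SUB -> []
3. PUSH -7 -> [-7]
4. PUSH 29 -> [-7, 29]
5. DROP -> [-7]

[-7]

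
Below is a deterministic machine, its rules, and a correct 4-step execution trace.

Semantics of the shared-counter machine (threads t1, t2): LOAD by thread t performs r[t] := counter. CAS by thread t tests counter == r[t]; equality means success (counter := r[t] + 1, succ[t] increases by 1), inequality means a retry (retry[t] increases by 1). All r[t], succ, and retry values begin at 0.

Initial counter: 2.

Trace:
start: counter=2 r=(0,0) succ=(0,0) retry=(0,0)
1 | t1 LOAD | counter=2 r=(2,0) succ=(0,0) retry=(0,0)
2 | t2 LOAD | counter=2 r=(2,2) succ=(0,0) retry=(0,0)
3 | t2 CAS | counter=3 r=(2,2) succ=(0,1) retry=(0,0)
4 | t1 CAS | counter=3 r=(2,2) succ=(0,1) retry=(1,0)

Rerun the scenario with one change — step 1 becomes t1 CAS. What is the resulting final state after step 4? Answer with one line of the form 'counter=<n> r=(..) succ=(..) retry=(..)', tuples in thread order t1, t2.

(re-executing from step 1 with the substitution; state before step 1: counter=2 r=(0,0) succ=(0,0) retry=(0,0))
1 | t1 CAS | counter=2 r=(0,0) succ=(0,0) retry=(1,0)
2 | t2 LOAD | counter=2 r=(0,2) succ=(0,0) retry=(1,0)
3 | t2 CAS | counter=3 r=(0,2) succ=(0,1) retry=(1,0)
4 | t1 CAS | counter=3 r=(0,2) succ=(0,1) retry=(2,0)

counter=3 r=(0,2) succ=(0,1) retry=(2,0)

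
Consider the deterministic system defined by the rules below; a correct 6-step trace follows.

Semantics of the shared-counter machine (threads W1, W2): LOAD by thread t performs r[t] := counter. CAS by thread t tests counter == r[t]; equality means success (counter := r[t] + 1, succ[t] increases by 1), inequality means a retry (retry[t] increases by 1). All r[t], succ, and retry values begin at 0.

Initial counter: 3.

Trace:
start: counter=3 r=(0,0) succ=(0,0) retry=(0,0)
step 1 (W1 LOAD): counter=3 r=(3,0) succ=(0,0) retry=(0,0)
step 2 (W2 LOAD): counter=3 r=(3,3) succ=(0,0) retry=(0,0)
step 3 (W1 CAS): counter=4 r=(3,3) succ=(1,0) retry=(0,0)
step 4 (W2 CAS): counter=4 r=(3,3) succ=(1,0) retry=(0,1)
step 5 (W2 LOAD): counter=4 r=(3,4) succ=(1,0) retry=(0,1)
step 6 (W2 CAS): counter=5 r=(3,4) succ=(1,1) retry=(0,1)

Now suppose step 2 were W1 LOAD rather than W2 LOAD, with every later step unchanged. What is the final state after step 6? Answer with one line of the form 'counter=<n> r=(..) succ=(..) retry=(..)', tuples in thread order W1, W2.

counter=5 r=(3,4) succ=(1,1) retry=(0,1)

(re-executing from step 2 with the substitution; state before step 2: counter=3 r=(3,0) succ=(0,0) retry=(0,0))
step 2 (W1 LOAD): counter=3 r=(3,0) succ=(0,0) retry=(0,0)
step 3 (W1 CAS): counter=4 r=(3,0) succ=(1,0) retry=(0,0)
step 4 (W2 CAS): counter=4 r=(3,0) succ=(1,0) retry=(0,1)
step 5 (W2 LOAD): counter=4 r=(3,4) succ=(1,0) retry=(0,1)
step 6 (W2 CAS): counter=5 r=(3,4) succ=(1,1) retry=(0,1)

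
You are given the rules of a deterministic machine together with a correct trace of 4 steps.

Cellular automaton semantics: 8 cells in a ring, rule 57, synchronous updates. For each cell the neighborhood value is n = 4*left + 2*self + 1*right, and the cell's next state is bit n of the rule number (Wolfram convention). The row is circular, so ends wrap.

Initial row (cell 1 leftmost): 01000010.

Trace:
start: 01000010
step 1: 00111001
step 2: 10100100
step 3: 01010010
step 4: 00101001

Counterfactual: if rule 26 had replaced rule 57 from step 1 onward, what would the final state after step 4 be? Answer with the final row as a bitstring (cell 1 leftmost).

(re-executing steps 1..4 under rule 26; state before step 1: 01000010)
step 1: 10100101
step 2: 00011001
step 3: 10110110
step 4: 00100100

00100100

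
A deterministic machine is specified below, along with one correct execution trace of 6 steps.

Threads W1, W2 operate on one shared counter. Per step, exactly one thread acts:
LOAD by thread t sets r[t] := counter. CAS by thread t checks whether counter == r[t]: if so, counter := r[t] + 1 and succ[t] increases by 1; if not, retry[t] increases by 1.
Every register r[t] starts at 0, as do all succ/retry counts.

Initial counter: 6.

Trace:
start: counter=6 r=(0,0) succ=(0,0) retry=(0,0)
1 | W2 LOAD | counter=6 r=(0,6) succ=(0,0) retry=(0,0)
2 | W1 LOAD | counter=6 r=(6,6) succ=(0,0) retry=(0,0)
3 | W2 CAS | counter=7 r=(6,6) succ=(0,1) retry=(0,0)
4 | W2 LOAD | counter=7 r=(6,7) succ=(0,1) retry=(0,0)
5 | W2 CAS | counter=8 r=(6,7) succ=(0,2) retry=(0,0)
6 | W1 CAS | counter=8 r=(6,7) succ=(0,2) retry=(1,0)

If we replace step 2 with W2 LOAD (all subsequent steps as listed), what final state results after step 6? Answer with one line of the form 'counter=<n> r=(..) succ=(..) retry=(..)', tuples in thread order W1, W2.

counter=8 r=(0,7) succ=(0,2) retry=(1,0)

(re-executing from step 2 with the substitution; state before step 2: counter=6 r=(0,6) succ=(0,0) retry=(0,0))
2 | W2 LOAD | counter=6 r=(0,6) succ=(0,0) retry=(0,0)
3 | W2 CAS | counter=7 r=(0,6) succ=(0,1) retry=(0,0)
4 | W2 LOAD | counter=7 r=(0,7) succ=(0,1) retry=(0,0)
5 | W2 CAS | counter=8 r=(0,7) succ=(0,2) retry=(0,0)
6 | W1 CAS | counter=8 r=(0,7) succ=(0,2) retry=(1,0)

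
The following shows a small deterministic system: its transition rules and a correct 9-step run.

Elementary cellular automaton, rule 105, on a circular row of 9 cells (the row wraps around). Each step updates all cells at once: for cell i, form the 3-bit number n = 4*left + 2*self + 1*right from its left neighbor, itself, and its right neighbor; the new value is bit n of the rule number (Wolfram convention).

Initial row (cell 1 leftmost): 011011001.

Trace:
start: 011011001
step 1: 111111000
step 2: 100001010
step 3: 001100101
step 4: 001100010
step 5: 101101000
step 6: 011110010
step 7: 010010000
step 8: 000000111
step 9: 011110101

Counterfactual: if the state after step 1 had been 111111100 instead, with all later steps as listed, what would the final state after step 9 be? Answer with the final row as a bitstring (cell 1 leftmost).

011111011

state after step 1 := 111111100
step 2: 100000100
step 3: 001110000
step 4: 101010111
step 5: 110101100
step 6: 111011100
step 7: 101110100
step 8: 011011000
step 9: 011111011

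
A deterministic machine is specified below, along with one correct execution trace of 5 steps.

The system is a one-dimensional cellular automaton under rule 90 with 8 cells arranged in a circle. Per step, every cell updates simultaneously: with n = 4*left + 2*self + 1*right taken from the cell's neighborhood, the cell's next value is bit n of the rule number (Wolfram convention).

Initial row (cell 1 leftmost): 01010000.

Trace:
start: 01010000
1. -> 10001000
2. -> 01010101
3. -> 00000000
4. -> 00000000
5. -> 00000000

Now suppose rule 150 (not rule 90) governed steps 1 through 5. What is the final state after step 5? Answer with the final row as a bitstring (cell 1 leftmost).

11011000

(re-executing steps 1..5 under rule 150; state before step 1: 01010000)
1. -> 11011000
2. -> 00000101
3. -> 10001101
4. -> 01010000
5. -> 11011000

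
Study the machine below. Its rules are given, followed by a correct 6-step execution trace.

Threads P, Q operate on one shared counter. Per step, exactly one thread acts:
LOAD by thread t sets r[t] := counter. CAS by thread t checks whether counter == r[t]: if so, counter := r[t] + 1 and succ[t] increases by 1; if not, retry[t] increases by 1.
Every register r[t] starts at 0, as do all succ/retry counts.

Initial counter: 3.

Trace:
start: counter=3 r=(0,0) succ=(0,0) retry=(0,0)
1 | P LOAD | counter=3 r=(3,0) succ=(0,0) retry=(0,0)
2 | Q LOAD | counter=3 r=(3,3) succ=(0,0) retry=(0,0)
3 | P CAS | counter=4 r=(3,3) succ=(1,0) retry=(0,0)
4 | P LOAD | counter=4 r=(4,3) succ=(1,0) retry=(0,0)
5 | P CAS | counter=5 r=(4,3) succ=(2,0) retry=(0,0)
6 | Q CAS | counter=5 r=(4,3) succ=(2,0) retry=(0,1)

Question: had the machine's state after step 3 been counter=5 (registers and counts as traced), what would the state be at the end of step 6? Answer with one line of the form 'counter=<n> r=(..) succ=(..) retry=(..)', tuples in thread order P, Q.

counter=6 r=(5,3) succ=(2,0) retry=(0,1)

state after step 3 := counter=5 r=(3,3) succ=(1,0) retry=(0,0)
4 | P LOAD | counter=5 r=(5,3) succ=(1,0) retry=(0,0)
5 | P CAS | counter=6 r=(5,3) succ=(2,0) retry=(0,0)
6 | Q CAS | counter=6 r=(5,3) succ=(2,0) retry=(0,1)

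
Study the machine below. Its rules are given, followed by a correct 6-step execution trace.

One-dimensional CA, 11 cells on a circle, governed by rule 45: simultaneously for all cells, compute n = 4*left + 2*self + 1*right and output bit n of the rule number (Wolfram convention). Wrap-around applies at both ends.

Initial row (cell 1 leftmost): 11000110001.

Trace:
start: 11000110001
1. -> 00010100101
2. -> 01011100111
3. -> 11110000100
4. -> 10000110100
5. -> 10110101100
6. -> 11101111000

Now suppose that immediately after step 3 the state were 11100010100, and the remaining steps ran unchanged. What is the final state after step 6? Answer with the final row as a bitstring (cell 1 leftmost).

state after step 3 := 11100010100
4. -> 10001011100
5. -> 10101110000
6. -> 11111000110

11111000110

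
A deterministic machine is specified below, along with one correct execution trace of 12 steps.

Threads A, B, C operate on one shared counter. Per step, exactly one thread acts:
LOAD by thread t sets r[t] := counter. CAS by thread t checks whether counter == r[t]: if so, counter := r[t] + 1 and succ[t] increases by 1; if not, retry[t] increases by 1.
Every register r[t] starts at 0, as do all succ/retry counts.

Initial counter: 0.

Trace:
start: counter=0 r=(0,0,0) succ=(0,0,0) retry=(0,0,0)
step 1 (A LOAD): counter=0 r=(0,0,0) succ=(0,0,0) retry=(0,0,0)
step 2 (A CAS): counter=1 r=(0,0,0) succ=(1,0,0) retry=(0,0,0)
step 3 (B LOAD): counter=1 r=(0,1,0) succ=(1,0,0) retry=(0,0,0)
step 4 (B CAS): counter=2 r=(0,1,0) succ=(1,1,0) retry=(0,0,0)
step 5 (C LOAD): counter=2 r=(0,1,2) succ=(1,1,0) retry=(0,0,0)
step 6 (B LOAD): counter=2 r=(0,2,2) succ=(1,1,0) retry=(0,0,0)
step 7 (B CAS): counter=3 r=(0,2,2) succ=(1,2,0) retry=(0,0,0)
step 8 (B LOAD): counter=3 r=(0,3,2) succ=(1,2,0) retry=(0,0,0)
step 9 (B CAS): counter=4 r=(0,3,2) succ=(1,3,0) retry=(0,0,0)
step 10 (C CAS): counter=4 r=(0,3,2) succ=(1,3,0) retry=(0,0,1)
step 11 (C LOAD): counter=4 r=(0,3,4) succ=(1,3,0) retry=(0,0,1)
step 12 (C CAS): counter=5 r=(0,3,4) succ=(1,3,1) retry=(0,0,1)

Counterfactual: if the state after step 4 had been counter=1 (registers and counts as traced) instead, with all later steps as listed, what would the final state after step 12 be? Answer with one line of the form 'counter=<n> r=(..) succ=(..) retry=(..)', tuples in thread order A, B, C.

state after step 4 := counter=1 r=(0,1,0) succ=(1,1,0) retry=(0,0,0)
step 5 (C LOAD): counter=1 r=(0,1,1) succ=(1,1,0) retry=(0,0,0)
step 6 (B LOAD): counter=1 r=(0,1,1) succ=(1,1,0) retry=(0,0,0)
step 7 (B CAS): counter=2 r=(0,1,1) succ=(1,2,0) retry=(0,0,0)
step 8 (B LOAD): counter=2 r=(0,2,1) succ=(1,2,0) retry=(0,0,0)
step 9 (B CAS): counter=3 r=(0,2,1) succ=(1,3,0) retry=(0,0,0)
step 10 (C CAS): counter=3 r=(0,2,1) succ=(1,3,0) retry=(0,0,1)
step 11 (C LOAD): counter=3 r=(0,2,3) succ=(1,3,0) retry=(0,0,1)
step 12 (C CAS): counter=4 r=(0,2,3) succ=(1,3,1) retry=(0,0,1)

counter=4 r=(0,2,3) succ=(1,3,1) retry=(0,0,1)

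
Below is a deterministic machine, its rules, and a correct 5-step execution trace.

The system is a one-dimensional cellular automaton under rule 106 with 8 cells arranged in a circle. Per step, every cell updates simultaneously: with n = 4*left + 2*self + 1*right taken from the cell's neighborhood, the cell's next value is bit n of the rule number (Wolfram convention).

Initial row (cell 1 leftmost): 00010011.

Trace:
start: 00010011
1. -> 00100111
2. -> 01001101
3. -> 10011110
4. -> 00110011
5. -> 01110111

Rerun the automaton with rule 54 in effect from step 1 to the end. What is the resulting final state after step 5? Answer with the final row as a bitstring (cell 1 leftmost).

10000001

(re-executing steps 1..5 under rule 54; state before step 1: 00010011)
1. -> 10111100
2. -> 11000011
3. -> 00100100
4. -> 01111110
5. -> 10000001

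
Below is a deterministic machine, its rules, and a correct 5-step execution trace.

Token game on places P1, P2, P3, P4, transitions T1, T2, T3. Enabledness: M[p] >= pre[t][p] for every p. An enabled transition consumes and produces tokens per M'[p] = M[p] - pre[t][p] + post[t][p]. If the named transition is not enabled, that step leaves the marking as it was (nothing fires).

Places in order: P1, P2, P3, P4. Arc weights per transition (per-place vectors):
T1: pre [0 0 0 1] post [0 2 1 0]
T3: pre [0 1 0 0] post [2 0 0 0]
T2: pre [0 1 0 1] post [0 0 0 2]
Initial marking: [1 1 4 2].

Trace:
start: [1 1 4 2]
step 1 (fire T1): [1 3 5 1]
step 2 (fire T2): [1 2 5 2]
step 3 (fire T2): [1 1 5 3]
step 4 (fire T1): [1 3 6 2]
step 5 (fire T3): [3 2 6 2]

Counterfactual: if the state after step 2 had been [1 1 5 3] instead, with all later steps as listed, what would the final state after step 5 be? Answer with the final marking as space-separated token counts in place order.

state after step 2 := [1 1 5 3]
step 3 (fire T2): [1 0 5 4]
step 4 (fire T1): [1 2 6 3]
step 5 (fire T3): [3 1 6 3]

3 1 6 3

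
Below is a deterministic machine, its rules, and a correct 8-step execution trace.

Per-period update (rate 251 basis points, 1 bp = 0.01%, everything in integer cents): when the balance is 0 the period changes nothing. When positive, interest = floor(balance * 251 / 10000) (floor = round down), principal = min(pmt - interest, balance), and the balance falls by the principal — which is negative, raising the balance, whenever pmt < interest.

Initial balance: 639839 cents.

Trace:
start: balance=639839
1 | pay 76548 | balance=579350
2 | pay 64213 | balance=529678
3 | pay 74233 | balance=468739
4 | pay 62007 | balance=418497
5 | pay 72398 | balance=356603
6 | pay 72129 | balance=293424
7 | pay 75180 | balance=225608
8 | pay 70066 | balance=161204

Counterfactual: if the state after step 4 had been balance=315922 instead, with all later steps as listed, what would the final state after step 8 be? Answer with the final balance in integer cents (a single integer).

47937

state after step 4 := balance=315922
5 | pay 72398 | balance=251453
6 | pay 72129 | balance=185635
7 | pay 75180 | balance=115114
8 | pay 70066 | balance=47937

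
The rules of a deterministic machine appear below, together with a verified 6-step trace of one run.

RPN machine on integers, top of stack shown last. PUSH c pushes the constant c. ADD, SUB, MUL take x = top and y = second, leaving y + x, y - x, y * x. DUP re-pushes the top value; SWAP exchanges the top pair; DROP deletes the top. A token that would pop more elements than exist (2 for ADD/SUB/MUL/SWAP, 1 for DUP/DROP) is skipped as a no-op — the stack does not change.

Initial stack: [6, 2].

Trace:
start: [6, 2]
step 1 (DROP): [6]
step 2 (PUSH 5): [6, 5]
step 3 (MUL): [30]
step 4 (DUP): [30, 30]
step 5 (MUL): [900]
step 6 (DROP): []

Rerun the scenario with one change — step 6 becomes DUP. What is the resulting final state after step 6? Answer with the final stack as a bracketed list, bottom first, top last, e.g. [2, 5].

[900, 900]

(re-executing from step 6 with the substitution; state before step 6: [900])
step 6 (DUP): [900, 900]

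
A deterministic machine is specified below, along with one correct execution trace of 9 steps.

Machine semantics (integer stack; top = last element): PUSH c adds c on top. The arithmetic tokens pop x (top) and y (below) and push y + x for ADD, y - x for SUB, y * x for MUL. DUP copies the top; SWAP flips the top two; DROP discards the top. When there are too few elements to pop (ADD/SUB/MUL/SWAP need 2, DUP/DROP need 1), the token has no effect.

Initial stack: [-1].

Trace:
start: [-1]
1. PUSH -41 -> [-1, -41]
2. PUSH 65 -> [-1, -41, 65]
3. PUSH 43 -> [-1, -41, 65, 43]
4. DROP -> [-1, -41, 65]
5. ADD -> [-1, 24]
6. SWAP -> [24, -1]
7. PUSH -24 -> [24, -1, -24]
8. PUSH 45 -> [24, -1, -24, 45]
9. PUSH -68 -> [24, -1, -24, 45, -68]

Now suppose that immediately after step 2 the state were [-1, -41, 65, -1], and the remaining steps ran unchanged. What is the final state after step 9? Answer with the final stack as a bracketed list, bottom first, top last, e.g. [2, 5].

state after step 2 := [-1, -41, 65, -1]
3. PUSH 43 -> [-1, -41, 65, -1, 43]
4. DROP -> [-1, -41, 65, -1]
5. ADD -> [-1, -41, 64]
6. SWAP -> [-1, 64, -41]
7. PUSH -24 -> [-1, 64, -41, -24]
8. PUSH 45 -> [-1, 64, -41, -24, 45]
9. PUSH -68 -> [-1, 64, -41, -24, 45, -68]

[-1, 64, -41, -24, 45, -68]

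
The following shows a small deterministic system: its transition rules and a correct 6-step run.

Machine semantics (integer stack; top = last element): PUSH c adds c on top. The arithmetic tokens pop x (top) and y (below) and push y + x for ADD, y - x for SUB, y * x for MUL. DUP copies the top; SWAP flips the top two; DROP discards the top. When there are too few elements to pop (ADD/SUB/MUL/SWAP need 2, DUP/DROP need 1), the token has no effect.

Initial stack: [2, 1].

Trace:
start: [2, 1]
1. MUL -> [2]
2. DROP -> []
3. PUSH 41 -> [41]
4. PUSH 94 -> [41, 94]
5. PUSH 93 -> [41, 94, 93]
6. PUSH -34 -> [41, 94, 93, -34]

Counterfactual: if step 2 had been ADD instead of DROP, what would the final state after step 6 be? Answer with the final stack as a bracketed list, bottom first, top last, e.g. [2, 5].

(re-executing from step 2 with the substitution; state before step 2: [2])
2. ADD -> [2]
3. PUSH 41 -> [2, 41]
4. PUSH 94 -> [2, 41, 94]
5. PUSH 93 -> [2, 41, 94, 93]
6. PUSH -34 -> [2, 41, 94, 93, -34]

[2, 41, 94, 93, -34]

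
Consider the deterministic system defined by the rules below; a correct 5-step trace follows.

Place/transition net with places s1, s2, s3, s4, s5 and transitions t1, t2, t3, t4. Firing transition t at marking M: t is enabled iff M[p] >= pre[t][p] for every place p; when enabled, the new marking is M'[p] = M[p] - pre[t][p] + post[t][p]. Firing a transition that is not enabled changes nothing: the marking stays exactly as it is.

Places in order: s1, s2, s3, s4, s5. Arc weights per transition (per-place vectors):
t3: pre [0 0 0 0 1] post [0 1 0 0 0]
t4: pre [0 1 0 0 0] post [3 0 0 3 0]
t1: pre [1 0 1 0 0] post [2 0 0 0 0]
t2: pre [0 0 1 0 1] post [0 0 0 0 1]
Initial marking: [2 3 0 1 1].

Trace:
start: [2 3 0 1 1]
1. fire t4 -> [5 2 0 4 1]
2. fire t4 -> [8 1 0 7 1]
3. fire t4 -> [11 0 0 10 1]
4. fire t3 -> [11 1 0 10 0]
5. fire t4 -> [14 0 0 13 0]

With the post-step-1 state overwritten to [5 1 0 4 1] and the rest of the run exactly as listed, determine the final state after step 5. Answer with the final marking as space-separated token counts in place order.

11 0 0 10 0

state after step 1 := [5 1 0 4 1]
2. fire t4 -> [8 0 0 7 1]
3. fire t4 -> [8 0 0 7 1]
4. fire t3 -> [8 1 0 7 0]
5. fire t4 -> [11 0 0 10 0]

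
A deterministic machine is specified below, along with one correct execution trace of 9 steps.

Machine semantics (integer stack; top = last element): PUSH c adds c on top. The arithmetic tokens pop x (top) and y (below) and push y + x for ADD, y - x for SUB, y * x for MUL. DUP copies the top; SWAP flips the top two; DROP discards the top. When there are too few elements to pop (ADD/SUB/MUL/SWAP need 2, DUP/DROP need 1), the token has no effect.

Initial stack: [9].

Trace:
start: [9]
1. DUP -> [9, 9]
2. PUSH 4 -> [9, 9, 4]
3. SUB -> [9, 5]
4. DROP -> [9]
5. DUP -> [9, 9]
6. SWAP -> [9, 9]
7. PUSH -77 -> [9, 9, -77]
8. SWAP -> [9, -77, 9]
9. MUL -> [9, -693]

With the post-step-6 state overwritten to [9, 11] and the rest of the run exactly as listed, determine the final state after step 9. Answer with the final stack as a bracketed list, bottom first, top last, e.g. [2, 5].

[9, -847]

state after step 6 := [9, 11]
7. PUSH -77 -> [9, 11, -77]
8. SWAP -> [9, -77, 11]
9. MUL -> [9, -847]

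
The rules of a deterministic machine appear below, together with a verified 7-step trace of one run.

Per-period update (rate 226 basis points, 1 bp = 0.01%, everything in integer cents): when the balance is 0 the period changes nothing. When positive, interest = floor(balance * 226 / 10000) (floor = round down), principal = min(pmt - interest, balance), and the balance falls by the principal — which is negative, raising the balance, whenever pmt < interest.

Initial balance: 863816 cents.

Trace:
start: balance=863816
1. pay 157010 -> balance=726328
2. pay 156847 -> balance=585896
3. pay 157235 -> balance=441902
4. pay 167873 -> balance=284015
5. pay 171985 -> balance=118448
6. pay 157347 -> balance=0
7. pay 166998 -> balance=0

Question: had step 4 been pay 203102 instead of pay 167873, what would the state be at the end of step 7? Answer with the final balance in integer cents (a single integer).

0

(re-executing from step 4 with the substitution; state before step 4: balance=441902)
4. pay 203102 -> balance=248786
5. pay 171985 -> balance=82423
6. pay 157347 -> balance=0
7. pay 166998 -> balance=0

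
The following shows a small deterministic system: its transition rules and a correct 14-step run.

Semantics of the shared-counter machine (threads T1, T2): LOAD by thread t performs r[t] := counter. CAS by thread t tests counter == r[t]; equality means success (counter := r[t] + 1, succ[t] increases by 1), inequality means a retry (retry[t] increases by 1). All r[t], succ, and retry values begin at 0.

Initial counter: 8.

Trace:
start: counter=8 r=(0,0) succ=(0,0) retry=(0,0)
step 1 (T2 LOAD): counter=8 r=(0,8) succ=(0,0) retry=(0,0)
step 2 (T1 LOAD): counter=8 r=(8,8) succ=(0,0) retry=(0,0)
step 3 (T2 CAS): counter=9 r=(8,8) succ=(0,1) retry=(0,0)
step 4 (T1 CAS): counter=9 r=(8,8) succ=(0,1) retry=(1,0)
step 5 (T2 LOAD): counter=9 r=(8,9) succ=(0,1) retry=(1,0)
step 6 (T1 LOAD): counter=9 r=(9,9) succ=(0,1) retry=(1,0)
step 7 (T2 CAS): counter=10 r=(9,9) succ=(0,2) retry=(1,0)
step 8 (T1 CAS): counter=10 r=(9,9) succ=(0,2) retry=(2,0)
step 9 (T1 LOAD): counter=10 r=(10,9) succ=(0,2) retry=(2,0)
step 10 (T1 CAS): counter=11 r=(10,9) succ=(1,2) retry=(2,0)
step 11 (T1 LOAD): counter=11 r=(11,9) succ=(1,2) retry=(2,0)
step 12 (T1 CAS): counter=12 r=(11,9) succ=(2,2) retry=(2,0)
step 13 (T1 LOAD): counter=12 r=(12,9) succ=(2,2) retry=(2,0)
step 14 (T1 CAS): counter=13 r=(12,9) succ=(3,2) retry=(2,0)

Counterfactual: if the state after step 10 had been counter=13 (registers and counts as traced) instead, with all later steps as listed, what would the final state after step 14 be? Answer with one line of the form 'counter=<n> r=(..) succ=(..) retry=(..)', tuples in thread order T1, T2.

state after step 10 := counter=13 r=(10,9) succ=(1,2) retry=(2,0)
step 11 (T1 LOAD): counter=13 r=(13,9) succ=(1,2) retry=(2,0)
step 12 (T1 CAS): counter=14 r=(13,9) succ=(2,2) retry=(2,0)
step 13 (T1 LOAD): counter=14 r=(14,9) succ=(2,2) retry=(2,0)
step 14 (T1 CAS): counter=15 r=(14,9) succ=(3,2) retry=(2,0)

counter=15 r=(14,9) succ=(3,2) retry=(2,0)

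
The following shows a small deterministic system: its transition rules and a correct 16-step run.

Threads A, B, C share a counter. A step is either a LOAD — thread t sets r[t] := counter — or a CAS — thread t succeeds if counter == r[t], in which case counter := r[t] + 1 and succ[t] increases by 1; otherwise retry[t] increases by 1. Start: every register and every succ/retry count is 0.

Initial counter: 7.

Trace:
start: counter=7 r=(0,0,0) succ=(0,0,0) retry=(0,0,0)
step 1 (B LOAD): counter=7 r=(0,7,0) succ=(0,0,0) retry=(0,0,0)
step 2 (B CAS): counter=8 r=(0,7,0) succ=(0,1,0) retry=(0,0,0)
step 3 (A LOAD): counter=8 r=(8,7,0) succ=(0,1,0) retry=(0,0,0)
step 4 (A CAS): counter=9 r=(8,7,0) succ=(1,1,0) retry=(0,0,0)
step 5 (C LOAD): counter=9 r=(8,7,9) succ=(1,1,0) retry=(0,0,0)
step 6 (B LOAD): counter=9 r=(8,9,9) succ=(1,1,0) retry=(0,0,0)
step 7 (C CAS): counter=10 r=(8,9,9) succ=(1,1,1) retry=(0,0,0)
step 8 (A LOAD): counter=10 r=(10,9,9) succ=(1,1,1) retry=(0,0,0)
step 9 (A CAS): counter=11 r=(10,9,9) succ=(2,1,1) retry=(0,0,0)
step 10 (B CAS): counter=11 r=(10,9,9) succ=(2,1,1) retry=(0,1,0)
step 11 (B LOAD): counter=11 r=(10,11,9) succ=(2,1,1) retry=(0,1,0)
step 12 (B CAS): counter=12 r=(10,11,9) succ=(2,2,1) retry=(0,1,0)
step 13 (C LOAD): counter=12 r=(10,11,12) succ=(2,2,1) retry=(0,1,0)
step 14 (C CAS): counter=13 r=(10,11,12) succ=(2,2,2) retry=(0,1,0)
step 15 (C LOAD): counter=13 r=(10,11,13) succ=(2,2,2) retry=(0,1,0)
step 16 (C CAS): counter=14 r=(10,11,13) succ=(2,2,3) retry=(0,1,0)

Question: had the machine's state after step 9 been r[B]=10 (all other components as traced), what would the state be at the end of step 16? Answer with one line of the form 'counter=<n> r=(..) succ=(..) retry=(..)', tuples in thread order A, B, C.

counter=14 r=(10,11,13) succ=(2,2,3) retry=(0,1,0)

state after step 9 := counter=11 r=(10,10,9) succ=(2,1,1) retry=(0,0,0)
step 10 (B CAS): counter=11 r=(10,10,9) succ=(2,1,1) retry=(0,1,0)
step 11 (B LOAD): counter=11 r=(10,11,9) succ=(2,1,1) retry=(0,1,0)
step 12 (B CAS): counter=12 r=(10,11,9) succ=(2,2,1) retry=(0,1,0)
step 13 (C LOAD): counter=12 r=(10,11,12) succ=(2,2,1) retry=(0,1,0)
step 14 (C CAS): counter=13 r=(10,11,12) succ=(2,2,2) retry=(0,1,0)
step 15 (C LOAD): counter=13 r=(10,11,13) succ=(2,2,2) retry=(0,1,0)
step 16 (C CAS): counter=14 r=(10,11,13) succ=(2,2,3) retry=(0,1,0)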